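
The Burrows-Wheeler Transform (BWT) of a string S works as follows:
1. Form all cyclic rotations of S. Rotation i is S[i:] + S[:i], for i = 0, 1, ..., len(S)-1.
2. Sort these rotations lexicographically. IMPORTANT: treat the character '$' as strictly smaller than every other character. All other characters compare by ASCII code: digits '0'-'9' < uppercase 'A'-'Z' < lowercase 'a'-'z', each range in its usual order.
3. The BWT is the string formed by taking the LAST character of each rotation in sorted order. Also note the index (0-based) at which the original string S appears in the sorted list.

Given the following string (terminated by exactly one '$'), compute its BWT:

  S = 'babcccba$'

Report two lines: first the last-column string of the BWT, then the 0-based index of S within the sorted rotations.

Answer: abbc$accb
4

Derivation:
All 9 rotations (rotation i = S[i:]+S[:i]):
  rot[0] = babcccba$
  rot[1] = abcccba$b
  rot[2] = bcccba$ba
  rot[3] = cccba$bab
  rot[4] = ccba$babc
  rot[5] = cba$babcc
  rot[6] = ba$babccc
  rot[7] = a$babcccb
  rot[8] = $babcccba
Sorted (with $ < everything):
  sorted[0] = $babcccba  (last char: 'a')
  sorted[1] = a$babcccb  (last char: 'b')
  sorted[2] = abcccba$b  (last char: 'b')
  sorted[3] = ba$babccc  (last char: 'c')
  sorted[4] = babcccba$  (last char: '$')
  sorted[5] = bcccba$ba  (last char: 'a')
  sorted[6] = cba$babcc  (last char: 'c')
  sorted[7] = ccba$babc  (last char: 'c')
  sorted[8] = cccba$bab  (last char: 'b')
Last column: abbc$accb
Original string S is at sorted index 4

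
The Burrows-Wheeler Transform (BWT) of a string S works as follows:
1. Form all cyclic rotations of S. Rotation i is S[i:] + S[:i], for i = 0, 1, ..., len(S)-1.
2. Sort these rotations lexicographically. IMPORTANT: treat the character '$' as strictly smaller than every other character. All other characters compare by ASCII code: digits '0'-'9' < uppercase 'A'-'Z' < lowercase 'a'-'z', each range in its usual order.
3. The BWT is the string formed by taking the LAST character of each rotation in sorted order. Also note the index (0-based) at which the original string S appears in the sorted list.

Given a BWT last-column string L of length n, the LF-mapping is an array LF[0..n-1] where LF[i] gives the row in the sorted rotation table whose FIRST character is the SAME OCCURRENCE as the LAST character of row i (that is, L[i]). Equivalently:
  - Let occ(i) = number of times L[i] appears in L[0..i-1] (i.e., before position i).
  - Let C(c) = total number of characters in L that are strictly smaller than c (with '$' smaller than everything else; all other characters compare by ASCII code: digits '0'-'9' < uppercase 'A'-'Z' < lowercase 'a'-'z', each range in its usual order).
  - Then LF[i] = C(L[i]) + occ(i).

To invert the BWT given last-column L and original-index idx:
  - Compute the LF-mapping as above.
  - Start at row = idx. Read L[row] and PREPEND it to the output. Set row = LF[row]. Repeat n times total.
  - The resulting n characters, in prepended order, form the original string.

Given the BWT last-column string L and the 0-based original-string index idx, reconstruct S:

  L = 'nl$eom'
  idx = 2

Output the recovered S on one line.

LF mapping: 4 2 0 1 5 3
Walk LF starting at row 2, prepending L[row]:
  step 1: row=2, L[2]='$', prepend. Next row=LF[2]=0
  step 2: row=0, L[0]='n', prepend. Next row=LF[0]=4
  step 3: row=4, L[4]='o', prepend. Next row=LF[4]=5
  step 4: row=5, L[5]='m', prepend. Next row=LF[5]=3
  step 5: row=3, L[3]='e', prepend. Next row=LF[3]=1
  step 6: row=1, L[1]='l', prepend. Next row=LF[1]=2
Reversed output: lemon$

Answer: lemon$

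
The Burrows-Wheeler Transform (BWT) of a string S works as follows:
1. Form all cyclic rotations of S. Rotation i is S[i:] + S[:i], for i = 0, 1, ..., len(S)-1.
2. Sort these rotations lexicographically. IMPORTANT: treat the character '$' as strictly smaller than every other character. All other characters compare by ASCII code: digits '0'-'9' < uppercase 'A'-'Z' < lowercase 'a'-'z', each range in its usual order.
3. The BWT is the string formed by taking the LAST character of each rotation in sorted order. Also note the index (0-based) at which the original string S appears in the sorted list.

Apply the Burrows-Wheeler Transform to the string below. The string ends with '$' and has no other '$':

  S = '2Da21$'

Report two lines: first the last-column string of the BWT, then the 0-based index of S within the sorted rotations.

All 6 rotations (rotation i = S[i:]+S[:i]):
  rot[0] = 2Da21$
  rot[1] = Da21$2
  rot[2] = a21$2D
  rot[3] = 21$2Da
  rot[4] = 1$2Da2
  rot[5] = $2Da21
Sorted (with $ < everything):
  sorted[0] = $2Da21  (last char: '1')
  sorted[1] = 1$2Da2  (last char: '2')
  sorted[2] = 21$2Da  (last char: 'a')
  sorted[3] = 2Da21$  (last char: '$')
  sorted[4] = Da21$2  (last char: '2')
  sorted[5] = a21$2D  (last char: 'D')
Last column: 12a$2D
Original string S is at sorted index 3

Answer: 12a$2D
3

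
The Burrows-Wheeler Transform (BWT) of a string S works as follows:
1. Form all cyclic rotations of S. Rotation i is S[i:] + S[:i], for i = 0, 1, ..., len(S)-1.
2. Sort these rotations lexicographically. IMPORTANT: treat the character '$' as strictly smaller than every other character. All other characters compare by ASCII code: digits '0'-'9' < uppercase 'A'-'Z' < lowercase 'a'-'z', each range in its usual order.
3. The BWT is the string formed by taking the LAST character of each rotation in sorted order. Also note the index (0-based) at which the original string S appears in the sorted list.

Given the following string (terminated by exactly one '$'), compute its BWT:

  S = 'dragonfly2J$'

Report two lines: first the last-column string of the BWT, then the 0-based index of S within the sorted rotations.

Answer: Jy2r$nafogdl
4

Derivation:
All 12 rotations (rotation i = S[i:]+S[:i]):
  rot[0] = dragonfly2J$
  rot[1] = ragonfly2J$d
  rot[2] = agonfly2J$dr
  rot[3] = gonfly2J$dra
  rot[4] = onfly2J$drag
  rot[5] = nfly2J$drago
  rot[6] = fly2J$dragon
  rot[7] = ly2J$dragonf
  rot[8] = y2J$dragonfl
  rot[9] = 2J$dragonfly
  rot[10] = J$dragonfly2
  rot[11] = $dragonfly2J
Sorted (with $ < everything):
  sorted[0] = $dragonfly2J  (last char: 'J')
  sorted[1] = 2J$dragonfly  (last char: 'y')
  sorted[2] = J$dragonfly2  (last char: '2')
  sorted[3] = agonfly2J$dr  (last char: 'r')
  sorted[4] = dragonfly2J$  (last char: '$')
  sorted[5] = fly2J$dragon  (last char: 'n')
  sorted[6] = gonfly2J$dra  (last char: 'a')
  sorted[7] = ly2J$dragonf  (last char: 'f')
  sorted[8] = nfly2J$drago  (last char: 'o')
  sorted[9] = onfly2J$drag  (last char: 'g')
  sorted[10] = ragonfly2J$d  (last char: 'd')
  sorted[11] = y2J$dragonfl  (last char: 'l')
Last column: Jy2r$nafogdl
Original string S is at sorted index 4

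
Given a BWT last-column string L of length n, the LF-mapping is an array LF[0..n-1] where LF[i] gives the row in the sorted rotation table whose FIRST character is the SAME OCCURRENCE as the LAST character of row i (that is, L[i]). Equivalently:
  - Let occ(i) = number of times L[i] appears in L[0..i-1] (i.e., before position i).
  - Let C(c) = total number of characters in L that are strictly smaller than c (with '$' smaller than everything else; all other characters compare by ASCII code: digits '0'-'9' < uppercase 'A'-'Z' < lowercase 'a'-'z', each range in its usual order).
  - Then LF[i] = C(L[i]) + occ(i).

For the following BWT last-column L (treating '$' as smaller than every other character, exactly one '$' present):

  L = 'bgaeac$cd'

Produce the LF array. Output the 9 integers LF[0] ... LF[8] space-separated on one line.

Char counts: '$':1, 'a':2, 'b':1, 'c':2, 'd':1, 'e':1, 'g':1
C (first-col start): C('$')=0, C('a')=1, C('b')=3, C('c')=4, C('d')=6, C('e')=7, C('g')=8
L[0]='b': occ=0, LF[0]=C('b')+0=3+0=3
L[1]='g': occ=0, LF[1]=C('g')+0=8+0=8
L[2]='a': occ=0, LF[2]=C('a')+0=1+0=1
L[3]='e': occ=0, LF[3]=C('e')+0=7+0=7
L[4]='a': occ=1, LF[4]=C('a')+1=1+1=2
L[5]='c': occ=0, LF[5]=C('c')+0=4+0=4
L[6]='$': occ=0, LF[6]=C('$')+0=0+0=0
L[7]='c': occ=1, LF[7]=C('c')+1=4+1=5
L[8]='d': occ=0, LF[8]=C('d')+0=6+0=6

Answer: 3 8 1 7 2 4 0 5 6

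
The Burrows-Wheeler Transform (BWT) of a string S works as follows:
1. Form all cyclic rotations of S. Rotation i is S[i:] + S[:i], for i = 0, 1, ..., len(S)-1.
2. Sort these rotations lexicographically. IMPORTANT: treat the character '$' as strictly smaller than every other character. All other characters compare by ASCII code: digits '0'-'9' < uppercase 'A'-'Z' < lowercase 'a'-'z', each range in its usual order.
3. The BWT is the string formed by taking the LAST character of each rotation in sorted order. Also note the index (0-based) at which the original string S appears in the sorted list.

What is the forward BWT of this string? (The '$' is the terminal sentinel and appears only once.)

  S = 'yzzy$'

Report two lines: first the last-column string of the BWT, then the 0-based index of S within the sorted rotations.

Answer: yz$zy
2

Derivation:
All 5 rotations (rotation i = S[i:]+S[:i]):
  rot[0] = yzzy$
  rot[1] = zzy$y
  rot[2] = zy$yz
  rot[3] = y$yzz
  rot[4] = $yzzy
Sorted (with $ < everything):
  sorted[0] = $yzzy  (last char: 'y')
  sorted[1] = y$yzz  (last char: 'z')
  sorted[2] = yzzy$  (last char: '$')
  sorted[3] = zy$yz  (last char: 'z')
  sorted[4] = zzy$y  (last char: 'y')
Last column: yz$zy
Original string S is at sorted index 2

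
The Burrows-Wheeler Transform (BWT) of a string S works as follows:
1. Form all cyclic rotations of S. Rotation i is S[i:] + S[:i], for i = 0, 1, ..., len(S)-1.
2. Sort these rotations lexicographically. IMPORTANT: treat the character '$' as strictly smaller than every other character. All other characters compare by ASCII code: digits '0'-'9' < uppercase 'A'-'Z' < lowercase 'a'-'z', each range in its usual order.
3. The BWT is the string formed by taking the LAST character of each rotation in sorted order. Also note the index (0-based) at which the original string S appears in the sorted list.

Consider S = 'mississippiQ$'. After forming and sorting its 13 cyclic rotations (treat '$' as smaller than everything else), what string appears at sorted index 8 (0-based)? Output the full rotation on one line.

Answer: ppiQ$mississi

Derivation:
All 13 rotations (rotation i = S[i:]+S[:i]):
  rot[0] = mississippiQ$
  rot[1] = ississippiQ$m
  rot[2] = ssissippiQ$mi
  rot[3] = sissippiQ$mis
  rot[4] = issippiQ$miss
  rot[5] = ssippiQ$missi
  rot[6] = sippiQ$missis
  rot[7] = ippiQ$mississ
  rot[8] = ppiQ$mississi
  rot[9] = piQ$mississip
  rot[10] = iQ$mississipp
  rot[11] = Q$mississippi
  rot[12] = $mississippiQ
Sorted (with $ < everything):
  sorted[0] = $mississippiQ
  sorted[1] = Q$mississippi
  sorted[2] = iQ$mississipp
  sorted[3] = ippiQ$mississ
  sorted[4] = issippiQ$miss
  sorted[5] = ississippiQ$m
  sorted[6] = mississippiQ$
  sorted[7] = piQ$mississip
  sorted[8] = ppiQ$mississi
  sorted[9] = sippiQ$missis
  sorted[10] = sissippiQ$mis
  sorted[11] = ssippiQ$missi
  sorted[12] = ssissippiQ$mi
sorted[8] = ppiQ$mississi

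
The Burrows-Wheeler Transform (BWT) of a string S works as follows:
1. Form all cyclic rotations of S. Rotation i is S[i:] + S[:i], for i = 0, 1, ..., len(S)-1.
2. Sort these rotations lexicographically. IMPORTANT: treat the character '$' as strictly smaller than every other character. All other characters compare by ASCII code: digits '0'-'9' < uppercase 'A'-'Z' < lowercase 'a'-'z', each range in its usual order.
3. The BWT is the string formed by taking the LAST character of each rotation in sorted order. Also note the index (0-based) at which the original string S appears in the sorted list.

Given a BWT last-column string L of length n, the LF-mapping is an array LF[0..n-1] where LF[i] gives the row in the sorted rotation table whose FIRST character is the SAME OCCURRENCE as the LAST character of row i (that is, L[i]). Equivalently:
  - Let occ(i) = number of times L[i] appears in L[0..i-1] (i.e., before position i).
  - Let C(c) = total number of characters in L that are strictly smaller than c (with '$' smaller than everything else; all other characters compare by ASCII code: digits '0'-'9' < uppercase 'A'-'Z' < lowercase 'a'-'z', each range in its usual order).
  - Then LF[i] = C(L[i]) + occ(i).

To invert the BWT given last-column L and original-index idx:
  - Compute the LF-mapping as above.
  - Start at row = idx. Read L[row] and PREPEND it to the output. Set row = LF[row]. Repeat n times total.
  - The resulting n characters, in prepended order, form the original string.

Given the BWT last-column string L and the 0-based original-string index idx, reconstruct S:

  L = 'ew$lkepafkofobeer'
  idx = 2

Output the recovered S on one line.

Answer: bookkeeperwaffle$

Derivation:
LF mapping: 3 16 0 11 9 4 14 1 7 10 12 8 13 2 5 6 15
Walk LF starting at row 2, prepending L[row]:
  step 1: row=2, L[2]='$', prepend. Next row=LF[2]=0
  step 2: row=0, L[0]='e', prepend. Next row=LF[0]=3
  step 3: row=3, L[3]='l', prepend. Next row=LF[3]=11
  step 4: row=11, L[11]='f', prepend. Next row=LF[11]=8
  step 5: row=8, L[8]='f', prepend. Next row=LF[8]=7
  step 6: row=7, L[7]='a', prepend. Next row=LF[7]=1
  step 7: row=1, L[1]='w', prepend. Next row=LF[1]=16
  step 8: row=16, L[16]='r', prepend. Next row=LF[16]=15
  step 9: row=15, L[15]='e', prepend. Next row=LF[15]=6
  step 10: row=6, L[6]='p', prepend. Next row=LF[6]=14
  step 11: row=14, L[14]='e', prepend. Next row=LF[14]=5
  step 12: row=5, L[5]='e', prepend. Next row=LF[5]=4
  step 13: row=4, L[4]='k', prepend. Next row=LF[4]=9
  step 14: row=9, L[9]='k', prepend. Next row=LF[9]=10
  step 15: row=10, L[10]='o', prepend. Next row=LF[10]=12
  step 16: row=12, L[12]='o', prepend. Next row=LF[12]=13
  step 17: row=13, L[13]='b', prepend. Next row=LF[13]=2
Reversed output: bookkeeperwaffle$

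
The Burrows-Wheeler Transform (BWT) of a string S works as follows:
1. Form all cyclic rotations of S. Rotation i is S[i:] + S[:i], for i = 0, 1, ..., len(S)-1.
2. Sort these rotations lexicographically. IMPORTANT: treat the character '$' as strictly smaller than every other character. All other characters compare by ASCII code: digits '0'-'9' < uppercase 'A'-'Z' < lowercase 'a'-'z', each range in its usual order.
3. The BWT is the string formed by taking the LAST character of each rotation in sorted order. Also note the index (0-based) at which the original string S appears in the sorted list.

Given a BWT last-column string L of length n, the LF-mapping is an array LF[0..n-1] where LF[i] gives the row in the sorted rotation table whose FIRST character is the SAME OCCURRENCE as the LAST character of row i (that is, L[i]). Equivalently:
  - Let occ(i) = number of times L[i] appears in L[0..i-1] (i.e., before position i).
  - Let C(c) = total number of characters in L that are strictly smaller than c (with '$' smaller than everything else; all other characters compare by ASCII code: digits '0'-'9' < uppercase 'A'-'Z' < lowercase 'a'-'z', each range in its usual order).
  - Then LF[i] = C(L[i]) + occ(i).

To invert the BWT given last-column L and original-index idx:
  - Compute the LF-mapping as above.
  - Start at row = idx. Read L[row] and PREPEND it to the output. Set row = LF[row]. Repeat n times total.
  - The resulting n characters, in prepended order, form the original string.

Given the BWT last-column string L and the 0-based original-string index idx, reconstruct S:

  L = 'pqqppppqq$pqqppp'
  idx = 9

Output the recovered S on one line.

LF mapping: 1 10 11 2 3 4 5 12 13 0 6 14 15 7 8 9
Walk LF starting at row 9, prepending L[row]:
  step 1: row=9, L[9]='$', prepend. Next row=LF[9]=0
  step 2: row=0, L[0]='p', prepend. Next row=LF[0]=1
  step 3: row=1, L[1]='q', prepend. Next row=LF[1]=10
  step 4: row=10, L[10]='p', prepend. Next row=LF[10]=6
  step 5: row=6, L[6]='p', prepend. Next row=LF[6]=5
  step 6: row=5, L[5]='p', prepend. Next row=LF[5]=4
  step 7: row=4, L[4]='p', prepend. Next row=LF[4]=3
  step 8: row=3, L[3]='p', prepend. Next row=LF[3]=2
  step 9: row=2, L[2]='q', prepend. Next row=LF[2]=11
  step 10: row=11, L[11]='q', prepend. Next row=LF[11]=14
  step 11: row=14, L[14]='p', prepend. Next row=LF[14]=8
  step 12: row=8, L[8]='q', prepend. Next row=LF[8]=13
  step 13: row=13, L[13]='p', prepend. Next row=LF[13]=7
  step 14: row=7, L[7]='q', prepend. Next row=LF[7]=12
  step 15: row=12, L[12]='q', prepend. Next row=LF[12]=15
  step 16: row=15, L[15]='p', prepend. Next row=LF[15]=9
Reversed output: pqqpqpqqpppppqp$

Answer: pqqpqpqqpppppqp$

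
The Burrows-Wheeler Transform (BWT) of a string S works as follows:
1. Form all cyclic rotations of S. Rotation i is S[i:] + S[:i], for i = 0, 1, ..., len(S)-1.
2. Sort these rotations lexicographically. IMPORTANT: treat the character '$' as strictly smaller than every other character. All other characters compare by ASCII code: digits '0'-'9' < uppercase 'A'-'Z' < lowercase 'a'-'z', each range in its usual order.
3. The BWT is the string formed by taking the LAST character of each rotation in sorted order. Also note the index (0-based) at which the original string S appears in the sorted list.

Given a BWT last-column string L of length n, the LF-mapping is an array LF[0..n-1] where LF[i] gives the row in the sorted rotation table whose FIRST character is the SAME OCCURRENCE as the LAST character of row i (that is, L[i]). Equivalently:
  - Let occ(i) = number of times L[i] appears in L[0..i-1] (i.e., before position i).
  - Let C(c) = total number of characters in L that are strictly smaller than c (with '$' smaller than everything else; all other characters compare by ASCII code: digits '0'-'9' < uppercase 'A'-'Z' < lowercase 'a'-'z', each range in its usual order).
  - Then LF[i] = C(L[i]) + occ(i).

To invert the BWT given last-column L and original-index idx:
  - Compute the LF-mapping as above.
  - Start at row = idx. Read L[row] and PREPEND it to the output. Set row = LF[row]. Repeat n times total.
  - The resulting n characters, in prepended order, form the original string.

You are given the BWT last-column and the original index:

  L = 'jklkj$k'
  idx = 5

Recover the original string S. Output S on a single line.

LF mapping: 1 3 6 4 2 0 5
Walk LF starting at row 5, prepending L[row]:
  step 1: row=5, L[5]='$', prepend. Next row=LF[5]=0
  step 2: row=0, L[0]='j', prepend. Next row=LF[0]=1
  step 3: row=1, L[1]='k', prepend. Next row=LF[1]=3
  step 4: row=3, L[3]='k', prepend. Next row=LF[3]=4
  step 5: row=4, L[4]='j', prepend. Next row=LF[4]=2
  step 6: row=2, L[2]='l', prepend. Next row=LF[2]=6
  step 7: row=6, L[6]='k', prepend. Next row=LF[6]=5
Reversed output: kljkkj$

Answer: kljkkj$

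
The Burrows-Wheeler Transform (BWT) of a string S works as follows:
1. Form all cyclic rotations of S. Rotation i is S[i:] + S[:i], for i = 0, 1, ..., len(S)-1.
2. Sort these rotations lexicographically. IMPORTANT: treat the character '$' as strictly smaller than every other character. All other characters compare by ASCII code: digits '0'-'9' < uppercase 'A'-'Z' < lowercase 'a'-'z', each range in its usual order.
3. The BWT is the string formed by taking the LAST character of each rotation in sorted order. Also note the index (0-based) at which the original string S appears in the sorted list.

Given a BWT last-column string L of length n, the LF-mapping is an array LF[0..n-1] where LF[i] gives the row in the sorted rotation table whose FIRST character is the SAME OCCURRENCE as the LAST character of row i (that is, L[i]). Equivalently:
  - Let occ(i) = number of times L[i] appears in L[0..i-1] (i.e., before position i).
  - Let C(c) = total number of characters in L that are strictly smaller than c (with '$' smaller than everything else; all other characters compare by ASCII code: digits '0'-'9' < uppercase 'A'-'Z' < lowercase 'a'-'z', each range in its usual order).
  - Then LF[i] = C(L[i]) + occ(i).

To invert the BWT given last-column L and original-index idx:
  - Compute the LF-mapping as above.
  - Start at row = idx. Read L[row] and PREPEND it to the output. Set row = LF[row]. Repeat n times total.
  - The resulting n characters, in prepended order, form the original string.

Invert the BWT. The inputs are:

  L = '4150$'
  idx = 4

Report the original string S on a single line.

Answer: 5104$

Derivation:
LF mapping: 3 2 4 1 0
Walk LF starting at row 4, prepending L[row]:
  step 1: row=4, L[4]='$', prepend. Next row=LF[4]=0
  step 2: row=0, L[0]='4', prepend. Next row=LF[0]=3
  step 3: row=3, L[3]='0', prepend. Next row=LF[3]=1
  step 4: row=1, L[1]='1', prepend. Next row=LF[1]=2
  step 5: row=2, L[2]='5', prepend. Next row=LF[2]=4
Reversed output: 5104$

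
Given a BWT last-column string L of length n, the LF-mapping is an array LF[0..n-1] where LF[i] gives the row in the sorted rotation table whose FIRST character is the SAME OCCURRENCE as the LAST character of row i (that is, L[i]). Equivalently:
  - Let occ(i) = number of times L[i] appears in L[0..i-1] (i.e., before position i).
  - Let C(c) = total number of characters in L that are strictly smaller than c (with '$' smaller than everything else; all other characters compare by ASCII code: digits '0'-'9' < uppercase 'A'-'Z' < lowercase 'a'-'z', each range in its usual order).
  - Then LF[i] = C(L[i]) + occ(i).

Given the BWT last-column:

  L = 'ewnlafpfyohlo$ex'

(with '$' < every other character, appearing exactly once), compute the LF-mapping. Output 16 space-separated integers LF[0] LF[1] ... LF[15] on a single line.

Answer: 2 13 9 7 1 4 12 5 15 10 6 8 11 0 3 14

Derivation:
Char counts: '$':1, 'a':1, 'e':2, 'f':2, 'h':1, 'l':2, 'n':1, 'o':2, 'p':1, 'w':1, 'x':1, 'y':1
C (first-col start): C('$')=0, C('a')=1, C('e')=2, C('f')=4, C('h')=6, C('l')=7, C('n')=9, C('o')=10, C('p')=12, C('w')=13, C('x')=14, C('y')=15
L[0]='e': occ=0, LF[0]=C('e')+0=2+0=2
L[1]='w': occ=0, LF[1]=C('w')+0=13+0=13
L[2]='n': occ=0, LF[2]=C('n')+0=9+0=9
L[3]='l': occ=0, LF[3]=C('l')+0=7+0=7
L[4]='a': occ=0, LF[4]=C('a')+0=1+0=1
L[5]='f': occ=0, LF[5]=C('f')+0=4+0=4
L[6]='p': occ=0, LF[6]=C('p')+0=12+0=12
L[7]='f': occ=1, LF[7]=C('f')+1=4+1=5
L[8]='y': occ=0, LF[8]=C('y')+0=15+0=15
L[9]='o': occ=0, LF[9]=C('o')+0=10+0=10
L[10]='h': occ=0, LF[10]=C('h')+0=6+0=6
L[11]='l': occ=1, LF[11]=C('l')+1=7+1=8
L[12]='o': occ=1, LF[12]=C('o')+1=10+1=11
L[13]='$': occ=0, LF[13]=C('$')+0=0+0=0
L[14]='e': occ=1, LF[14]=C('e')+1=2+1=3
L[15]='x': occ=0, LF[15]=C('x')+0=14+0=14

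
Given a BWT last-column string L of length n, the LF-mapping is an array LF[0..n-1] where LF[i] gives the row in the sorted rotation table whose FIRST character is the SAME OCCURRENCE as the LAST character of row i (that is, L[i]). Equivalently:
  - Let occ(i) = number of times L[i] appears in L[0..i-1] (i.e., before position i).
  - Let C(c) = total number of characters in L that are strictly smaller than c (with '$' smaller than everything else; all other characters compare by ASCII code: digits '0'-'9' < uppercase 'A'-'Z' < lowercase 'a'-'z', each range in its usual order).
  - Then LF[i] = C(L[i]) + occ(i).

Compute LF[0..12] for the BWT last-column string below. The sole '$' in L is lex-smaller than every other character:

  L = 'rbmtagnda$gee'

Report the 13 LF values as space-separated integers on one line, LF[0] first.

Answer: 11 3 9 12 1 7 10 4 2 0 8 5 6

Derivation:
Char counts: '$':1, 'a':2, 'b':1, 'd':1, 'e':2, 'g':2, 'm':1, 'n':1, 'r':1, 't':1
C (first-col start): C('$')=0, C('a')=1, C('b')=3, C('d')=4, C('e')=5, C('g')=7, C('m')=9, C('n')=10, C('r')=11, C('t')=12
L[0]='r': occ=0, LF[0]=C('r')+0=11+0=11
L[1]='b': occ=0, LF[1]=C('b')+0=3+0=3
L[2]='m': occ=0, LF[2]=C('m')+0=9+0=9
L[3]='t': occ=0, LF[3]=C('t')+0=12+0=12
L[4]='a': occ=0, LF[4]=C('a')+0=1+0=1
L[5]='g': occ=0, LF[5]=C('g')+0=7+0=7
L[6]='n': occ=0, LF[6]=C('n')+0=10+0=10
L[7]='d': occ=0, LF[7]=C('d')+0=4+0=4
L[8]='a': occ=1, LF[8]=C('a')+1=1+1=2
L[9]='$': occ=0, LF[9]=C('$')+0=0+0=0
L[10]='g': occ=1, LF[10]=C('g')+1=7+1=8
L[11]='e': occ=0, LF[11]=C('e')+0=5+0=5
L[12]='e': occ=1, LF[12]=C('e')+1=5+1=6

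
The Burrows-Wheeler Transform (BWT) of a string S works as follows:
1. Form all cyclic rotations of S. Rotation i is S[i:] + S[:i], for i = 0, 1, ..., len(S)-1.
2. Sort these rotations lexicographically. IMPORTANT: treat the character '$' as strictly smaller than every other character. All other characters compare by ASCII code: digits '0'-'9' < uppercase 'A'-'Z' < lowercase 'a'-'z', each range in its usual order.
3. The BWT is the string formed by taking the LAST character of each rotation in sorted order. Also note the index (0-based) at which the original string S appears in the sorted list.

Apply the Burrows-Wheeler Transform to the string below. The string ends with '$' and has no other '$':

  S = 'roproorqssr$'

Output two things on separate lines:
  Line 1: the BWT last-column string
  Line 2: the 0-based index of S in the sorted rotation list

All 12 rotations (rotation i = S[i:]+S[:i]):
  rot[0] = roproorqssr$
  rot[1] = oproorqssr$r
  rot[2] = proorqssr$ro
  rot[3] = roorqssr$rop
  rot[4] = oorqssr$ropr
  rot[5] = orqssr$ropro
  rot[6] = rqssr$roproo
  rot[7] = qssr$roproor
  rot[8] = ssr$roproorq
  rot[9] = sr$roproorqs
  rot[10] = r$roproorqss
  rot[11] = $roproorqssr
Sorted (with $ < everything):
  sorted[0] = $roproorqssr  (last char: 'r')
  sorted[1] = oorqssr$ropr  (last char: 'r')
  sorted[2] = oproorqssr$r  (last char: 'r')
  sorted[3] = orqssr$ropro  (last char: 'o')
  sorted[4] = proorqssr$ro  (last char: 'o')
  sorted[5] = qssr$roproor  (last char: 'r')
  sorted[6] = r$roproorqss  (last char: 's')
  sorted[7] = roorqssr$rop  (last char: 'p')
  sorted[8] = roproorqssr$  (last char: '$')
  sorted[9] = rqssr$roproo  (last char: 'o')
  sorted[10] = sr$roproorqs  (last char: 's')
  sorted[11] = ssr$roproorq  (last char: 'q')
Last column: rrroorsp$osq
Original string S is at sorted index 8

Answer: rrroorsp$osq
8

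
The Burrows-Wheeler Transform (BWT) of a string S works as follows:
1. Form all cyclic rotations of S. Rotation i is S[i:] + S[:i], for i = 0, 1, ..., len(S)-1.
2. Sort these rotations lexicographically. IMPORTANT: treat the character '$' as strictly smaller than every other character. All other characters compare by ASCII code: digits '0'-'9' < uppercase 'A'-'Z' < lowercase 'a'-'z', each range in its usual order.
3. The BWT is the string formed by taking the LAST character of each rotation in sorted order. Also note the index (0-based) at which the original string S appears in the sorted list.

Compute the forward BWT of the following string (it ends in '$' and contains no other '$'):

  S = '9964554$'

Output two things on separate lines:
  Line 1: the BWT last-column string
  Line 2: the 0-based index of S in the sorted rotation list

Answer: 4565499$
7

Derivation:
All 8 rotations (rotation i = S[i:]+S[:i]):
  rot[0] = 9964554$
  rot[1] = 964554$9
  rot[2] = 64554$99
  rot[3] = 4554$996
  rot[4] = 554$9964
  rot[5] = 54$99645
  rot[6] = 4$996455
  rot[7] = $9964554
Sorted (with $ < everything):
  sorted[0] = $9964554  (last char: '4')
  sorted[1] = 4$996455  (last char: '5')
  sorted[2] = 4554$996  (last char: '6')
  sorted[3] = 54$99645  (last char: '5')
  sorted[4] = 554$9964  (last char: '4')
  sorted[5] = 64554$99  (last char: '9')
  sorted[6] = 964554$9  (last char: '9')
  sorted[7] = 9964554$  (last char: '$')
Last column: 4565499$
Original string S is at sorted index 7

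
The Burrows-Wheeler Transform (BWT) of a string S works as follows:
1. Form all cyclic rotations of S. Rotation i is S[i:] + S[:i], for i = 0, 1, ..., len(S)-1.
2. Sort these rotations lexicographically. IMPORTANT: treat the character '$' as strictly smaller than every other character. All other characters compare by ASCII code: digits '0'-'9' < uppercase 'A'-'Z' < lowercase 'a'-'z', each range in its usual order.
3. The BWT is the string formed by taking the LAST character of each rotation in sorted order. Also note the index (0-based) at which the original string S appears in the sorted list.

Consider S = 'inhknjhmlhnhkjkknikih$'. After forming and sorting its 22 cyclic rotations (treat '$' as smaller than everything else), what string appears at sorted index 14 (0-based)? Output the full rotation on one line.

All 22 rotations (rotation i = S[i:]+S[:i]):
  rot[0] = inhknjhmlhnhkjkknikih$
  rot[1] = nhknjhmlhnhkjkknikih$i
  rot[2] = hknjhmlhnhkjkknikih$in
  rot[3] = knjhmlhnhkjkknikih$inh
  rot[4] = njhmlhnhkjkknikih$inhk
  rot[5] = jhmlhnhkjkknikih$inhkn
  rot[6] = hmlhnhkjkknikih$inhknj
  rot[7] = mlhnhkjkknikih$inhknjh
  rot[8] = lhnhkjkknikih$inhknjhm
  rot[9] = hnhkjkknikih$inhknjhml
  rot[10] = nhkjkknikih$inhknjhmlh
  rot[11] = hkjkknikih$inhknjhmlhn
  rot[12] = kjkknikih$inhknjhmlhnh
  rot[13] = jkknikih$inhknjhmlhnhk
  rot[14] = kknikih$inhknjhmlhnhkj
  rot[15] = knikih$inhknjhmlhnhkjk
  rot[16] = nikih$inhknjhmlhnhkjkk
  rot[17] = ikih$inhknjhmlhnhkjkkn
  rot[18] = kih$inhknjhmlhnhkjkkni
  rot[19] = ih$inhknjhmlhnhkjkknik
  rot[20] = h$inhknjhmlhnhkjkkniki
  rot[21] = $inhknjhmlhnhkjkknikih
Sorted (with $ < everything):
  sorted[0] = $inhknjhmlhnhkjkknikih
  sorted[1] = h$inhknjhmlhnhkjkkniki
  sorted[2] = hkjkknikih$inhknjhmlhn
  sorted[3] = hknjhmlhnhkjkknikih$in
  sorted[4] = hmlhnhkjkknikih$inhknj
  sorted[5] = hnhkjkknikih$inhknjhml
  sorted[6] = ih$inhknjhmlhnhkjkknik
  sorted[7] = ikih$inhknjhmlhnhkjkkn
  sorted[8] = inhknjhmlhnhkjkknikih$
  sorted[9] = jhmlhnhkjkknikih$inhkn
  sorted[10] = jkknikih$inhknjhmlhnhk
  sorted[11] = kih$inhknjhmlhnhkjkkni
  sorted[12] = kjkknikih$inhknjhmlhnh
  sorted[13] = kknikih$inhknjhmlhnhkj
  sorted[14] = knikih$inhknjhmlhnhkjk
  sorted[15] = knjhmlhnhkjkknikih$inh
  sorted[16] = lhnhkjkknikih$inhknjhm
  sorted[17] = mlhnhkjkknikih$inhknjh
  sorted[18] = nhkjkknikih$inhknjhmlh
  sorted[19] = nhknjhmlhnhkjkknikih$i
  sorted[20] = nikih$inhknjhmlhnhkjkk
  sorted[21] = njhmlhnhkjkknikih$inhk
sorted[14] = knikih$inhknjhmlhnhkjk

Answer: knikih$inhknjhmlhnhkjk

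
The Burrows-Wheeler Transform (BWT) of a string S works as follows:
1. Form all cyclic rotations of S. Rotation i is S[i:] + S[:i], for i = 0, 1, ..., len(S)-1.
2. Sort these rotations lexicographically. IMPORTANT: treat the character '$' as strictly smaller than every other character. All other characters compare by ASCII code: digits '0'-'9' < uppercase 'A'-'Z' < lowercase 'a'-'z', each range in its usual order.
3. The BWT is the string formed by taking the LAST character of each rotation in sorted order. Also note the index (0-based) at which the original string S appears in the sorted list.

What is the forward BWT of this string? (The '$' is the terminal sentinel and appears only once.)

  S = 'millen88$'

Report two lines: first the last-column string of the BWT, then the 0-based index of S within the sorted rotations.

All 9 rotations (rotation i = S[i:]+S[:i]):
  rot[0] = millen88$
  rot[1] = illen88$m
  rot[2] = llen88$mi
  rot[3] = len88$mil
  rot[4] = en88$mill
  rot[5] = n88$mille
  rot[6] = 88$millen
  rot[7] = 8$millen8
  rot[8] = $millen88
Sorted (with $ < everything):
  sorted[0] = $millen88  (last char: '8')
  sorted[1] = 8$millen8  (last char: '8')
  sorted[2] = 88$millen  (last char: 'n')
  sorted[3] = en88$mill  (last char: 'l')
  sorted[4] = illen88$m  (last char: 'm')
  sorted[5] = len88$mil  (last char: 'l')
  sorted[6] = llen88$mi  (last char: 'i')
  sorted[7] = millen88$  (last char: '$')
  sorted[8] = n88$mille  (last char: 'e')
Last column: 88nlmli$e
Original string S is at sorted index 7

Answer: 88nlmli$e
7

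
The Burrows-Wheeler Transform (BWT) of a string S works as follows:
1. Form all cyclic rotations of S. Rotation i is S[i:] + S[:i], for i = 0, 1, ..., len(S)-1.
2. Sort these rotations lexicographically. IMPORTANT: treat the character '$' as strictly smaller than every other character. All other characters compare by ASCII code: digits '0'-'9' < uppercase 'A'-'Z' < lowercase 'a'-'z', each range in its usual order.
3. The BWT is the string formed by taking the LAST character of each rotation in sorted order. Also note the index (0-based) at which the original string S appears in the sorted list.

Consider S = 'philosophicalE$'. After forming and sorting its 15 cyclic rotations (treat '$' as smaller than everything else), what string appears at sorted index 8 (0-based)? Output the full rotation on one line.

Answer: lE$philosophica

Derivation:
All 15 rotations (rotation i = S[i:]+S[:i]):
  rot[0] = philosophicalE$
  rot[1] = hilosophicalE$p
  rot[2] = ilosophicalE$ph
  rot[3] = losophicalE$phi
  rot[4] = osophicalE$phil
  rot[5] = sophicalE$philo
  rot[6] = ophicalE$philos
  rot[7] = phicalE$philoso
  rot[8] = hicalE$philosop
  rot[9] = icalE$philosoph
  rot[10] = calE$philosophi
  rot[11] = alE$philosophic
  rot[12] = lE$philosophica
  rot[13] = E$philosophical
  rot[14] = $philosophicalE
Sorted (with $ < everything):
  sorted[0] = $philosophicalE
  sorted[1] = E$philosophical
  sorted[2] = alE$philosophic
  sorted[3] = calE$philosophi
  sorted[4] = hicalE$philosop
  sorted[5] = hilosophicalE$p
  sorted[6] = icalE$philosoph
  sorted[7] = ilosophicalE$ph
  sorted[8] = lE$philosophica
  sorted[9] = losophicalE$phi
  sorted[10] = ophicalE$philos
  sorted[11] = osophicalE$phil
  sorted[12] = phicalE$philoso
  sorted[13] = philosophicalE$
  sorted[14] = sophicalE$philo
sorted[8] = lE$philosophica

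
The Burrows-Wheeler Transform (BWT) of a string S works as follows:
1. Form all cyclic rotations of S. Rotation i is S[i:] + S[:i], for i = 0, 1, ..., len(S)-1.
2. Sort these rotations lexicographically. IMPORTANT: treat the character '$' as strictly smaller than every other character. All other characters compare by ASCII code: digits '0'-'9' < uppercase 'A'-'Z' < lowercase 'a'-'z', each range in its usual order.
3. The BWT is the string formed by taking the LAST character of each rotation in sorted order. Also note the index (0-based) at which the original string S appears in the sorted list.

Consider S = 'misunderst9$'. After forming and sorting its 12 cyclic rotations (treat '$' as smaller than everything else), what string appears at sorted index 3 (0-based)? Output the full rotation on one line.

Answer: erst9$misund

Derivation:
All 12 rotations (rotation i = S[i:]+S[:i]):
  rot[0] = misunderst9$
  rot[1] = isunderst9$m
  rot[2] = sunderst9$mi
  rot[3] = underst9$mis
  rot[4] = nderst9$misu
  rot[5] = derst9$misun
  rot[6] = erst9$misund
  rot[7] = rst9$misunde
  rot[8] = st9$misunder
  rot[9] = t9$misunders
  rot[10] = 9$misunderst
  rot[11] = $misunderst9
Sorted (with $ < everything):
  sorted[0] = $misunderst9
  sorted[1] = 9$misunderst
  sorted[2] = derst9$misun
  sorted[3] = erst9$misund
  sorted[4] = isunderst9$m
  sorted[5] = misunderst9$
  sorted[6] = nderst9$misu
  sorted[7] = rst9$misunde
  sorted[8] = st9$misunder
  sorted[9] = sunderst9$mi
  sorted[10] = t9$misunders
  sorted[11] = underst9$mis
sorted[3] = erst9$misund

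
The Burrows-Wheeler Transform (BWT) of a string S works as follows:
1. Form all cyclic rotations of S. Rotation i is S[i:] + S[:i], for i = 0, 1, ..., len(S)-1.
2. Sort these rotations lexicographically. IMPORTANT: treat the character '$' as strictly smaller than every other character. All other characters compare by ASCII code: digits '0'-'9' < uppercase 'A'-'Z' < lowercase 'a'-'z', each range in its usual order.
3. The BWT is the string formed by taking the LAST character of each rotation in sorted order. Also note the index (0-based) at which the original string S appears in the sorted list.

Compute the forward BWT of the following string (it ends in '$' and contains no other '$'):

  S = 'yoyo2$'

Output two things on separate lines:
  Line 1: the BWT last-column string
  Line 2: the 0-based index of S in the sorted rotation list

Answer: 2oyyo$
5

Derivation:
All 6 rotations (rotation i = S[i:]+S[:i]):
  rot[0] = yoyo2$
  rot[1] = oyo2$y
  rot[2] = yo2$yo
  rot[3] = o2$yoy
  rot[4] = 2$yoyo
  rot[5] = $yoyo2
Sorted (with $ < everything):
  sorted[0] = $yoyo2  (last char: '2')
  sorted[1] = 2$yoyo  (last char: 'o')
  sorted[2] = o2$yoy  (last char: 'y')
  sorted[3] = oyo2$y  (last char: 'y')
  sorted[4] = yo2$yo  (last char: 'o')
  sorted[5] = yoyo2$  (last char: '$')
Last column: 2oyyo$
Original string S is at sorted index 5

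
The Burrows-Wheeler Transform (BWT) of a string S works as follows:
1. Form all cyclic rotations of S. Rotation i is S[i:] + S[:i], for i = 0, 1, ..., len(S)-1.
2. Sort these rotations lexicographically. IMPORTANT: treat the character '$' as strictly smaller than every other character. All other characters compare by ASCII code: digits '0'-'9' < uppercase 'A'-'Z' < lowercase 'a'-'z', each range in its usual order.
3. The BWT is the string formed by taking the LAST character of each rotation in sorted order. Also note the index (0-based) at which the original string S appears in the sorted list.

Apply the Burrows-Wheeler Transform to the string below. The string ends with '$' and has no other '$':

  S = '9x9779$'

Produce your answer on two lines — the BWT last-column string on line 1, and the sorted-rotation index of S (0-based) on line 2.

All 7 rotations (rotation i = S[i:]+S[:i]):
  rot[0] = 9x9779$
  rot[1] = x9779$9
  rot[2] = 9779$9x
  rot[3] = 779$9x9
  rot[4] = 79$9x97
  rot[5] = 9$9x977
  rot[6] = $9x9779
Sorted (with $ < everything):
  sorted[0] = $9x9779  (last char: '9')
  sorted[1] = 779$9x9  (last char: '9')
  sorted[2] = 79$9x97  (last char: '7')
  sorted[3] = 9$9x977  (last char: '7')
  sorted[4] = 9779$9x  (last char: 'x')
  sorted[5] = 9x9779$  (last char: '$')
  sorted[6] = x9779$9  (last char: '9')
Last column: 9977x$9
Original string S is at sorted index 5

Answer: 9977x$9
5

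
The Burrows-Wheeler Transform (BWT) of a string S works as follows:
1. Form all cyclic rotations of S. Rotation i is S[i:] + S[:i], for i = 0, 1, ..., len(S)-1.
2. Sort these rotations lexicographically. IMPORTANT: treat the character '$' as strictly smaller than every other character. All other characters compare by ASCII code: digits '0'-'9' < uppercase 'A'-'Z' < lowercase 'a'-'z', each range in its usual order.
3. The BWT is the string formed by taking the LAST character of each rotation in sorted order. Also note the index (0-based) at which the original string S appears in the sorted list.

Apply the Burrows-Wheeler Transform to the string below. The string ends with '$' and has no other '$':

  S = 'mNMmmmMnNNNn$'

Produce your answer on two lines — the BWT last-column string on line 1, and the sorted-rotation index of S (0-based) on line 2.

All 13 rotations (rotation i = S[i:]+S[:i]):
  rot[0] = mNMmmmMnNNNn$
  rot[1] = NMmmmMnNNNn$m
  rot[2] = MmmmMnNNNn$mN
  rot[3] = mmmMnNNNn$mNM
  rot[4] = mmMnNNNn$mNMm
  rot[5] = mMnNNNn$mNMmm
  rot[6] = MnNNNn$mNMmmm
  rot[7] = nNNNn$mNMmmmM
  rot[8] = NNNn$mNMmmmMn
  rot[9] = NNn$mNMmmmMnN
  rot[10] = Nn$mNMmmmMnNN
  rot[11] = n$mNMmmmMnNNN
  rot[12] = $mNMmmmMnNNNn
Sorted (with $ < everything):
  sorted[0] = $mNMmmmMnNNNn  (last char: 'n')
  sorted[1] = MmmmMnNNNn$mN  (last char: 'N')
  sorted[2] = MnNNNn$mNMmmm  (last char: 'm')
  sorted[3] = NMmmmMnNNNn$m  (last char: 'm')
  sorted[4] = NNNn$mNMmmmMn  (last char: 'n')
  sorted[5] = NNn$mNMmmmMnN  (last char: 'N')
  sorted[6] = Nn$mNMmmmMnNN  (last char: 'N')
  sorted[7] = mMnNNNn$mNMmm  (last char: 'm')
  sorted[8] = mNMmmmMnNNNn$  (last char: '$')
  sorted[9] = mmMnNNNn$mNMm  (last char: 'm')
  sorted[10] = mmmMnNNNn$mNM  (last char: 'M')
  sorted[11] = n$mNMmmmMnNNN  (last char: 'N')
  sorted[12] = nNNNn$mNMmmmM  (last char: 'M')
Last column: nNmmnNNm$mMNM
Original string S is at sorted index 8

Answer: nNmmnNNm$mMNM
8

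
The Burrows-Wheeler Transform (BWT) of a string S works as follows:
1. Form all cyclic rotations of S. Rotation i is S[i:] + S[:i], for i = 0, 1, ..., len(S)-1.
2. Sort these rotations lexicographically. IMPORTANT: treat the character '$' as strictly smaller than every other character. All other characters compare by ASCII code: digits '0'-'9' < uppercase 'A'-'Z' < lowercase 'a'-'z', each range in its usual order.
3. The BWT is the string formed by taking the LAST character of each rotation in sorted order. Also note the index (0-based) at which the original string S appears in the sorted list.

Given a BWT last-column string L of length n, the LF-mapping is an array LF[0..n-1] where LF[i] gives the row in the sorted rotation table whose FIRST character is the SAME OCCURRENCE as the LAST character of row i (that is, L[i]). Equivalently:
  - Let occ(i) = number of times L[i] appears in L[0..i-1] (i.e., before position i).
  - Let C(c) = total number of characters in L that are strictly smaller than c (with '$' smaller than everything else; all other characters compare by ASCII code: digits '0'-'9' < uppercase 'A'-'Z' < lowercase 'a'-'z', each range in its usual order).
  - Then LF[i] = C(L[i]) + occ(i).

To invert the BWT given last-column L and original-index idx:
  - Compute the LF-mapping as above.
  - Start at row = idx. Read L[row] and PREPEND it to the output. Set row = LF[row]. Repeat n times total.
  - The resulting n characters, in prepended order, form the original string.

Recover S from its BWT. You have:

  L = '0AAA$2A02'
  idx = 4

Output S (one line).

LF mapping: 1 5 6 7 0 3 8 2 4
Walk LF starting at row 4, prepending L[row]:
  step 1: row=4, L[4]='$', prepend. Next row=LF[4]=0
  step 2: row=0, L[0]='0', prepend. Next row=LF[0]=1
  step 3: row=1, L[1]='A', prepend. Next row=LF[1]=5
  step 4: row=5, L[5]='2', prepend. Next row=LF[5]=3
  step 5: row=3, L[3]='A', prepend. Next row=LF[3]=7
  step 6: row=7, L[7]='0', prepend. Next row=LF[7]=2
  step 7: row=2, L[2]='A', prepend. Next row=LF[2]=6
  step 8: row=6, L[6]='A', prepend. Next row=LF[6]=8
  step 9: row=8, L[8]='2', prepend. Next row=LF[8]=4
Reversed output: 2AA0A2A0$

Answer: 2AA0A2A0$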